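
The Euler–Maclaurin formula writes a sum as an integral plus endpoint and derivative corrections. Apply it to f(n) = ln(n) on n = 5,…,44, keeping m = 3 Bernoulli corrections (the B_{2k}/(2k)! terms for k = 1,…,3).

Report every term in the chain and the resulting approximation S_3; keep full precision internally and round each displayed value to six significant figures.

S_3 ≈ 122.139

Integral: ∫_5^44 ln(x) dx = 119.457.
½[f(5) + f(44)] = ½[1.60944 + 3.78419] = 2.69681.
So far: 122.154.
Correction k=1: B_{2}/2! · (f^{(1)}(44) − f^{(1)}(5)) = 1/12 · (0.0227273 − 0.200000) = -0.0147727.
Partial sum through k=1: 122.139.
Correction k=2: B_{4}/4! · (f^{(3)}(44) − f^{(3)}(5)) = −1/720 · (2.34786e-05 − 0.0160000) = 2.21896e-05.
Partial sum through k=2: 122.139.
Correction k=3: B_{6}/6! · (f^{(5)}(44) − f^{(5)}(5)) = 1/30240 · (1.45528e-07 − 0.00768000) = -2.53963e-07.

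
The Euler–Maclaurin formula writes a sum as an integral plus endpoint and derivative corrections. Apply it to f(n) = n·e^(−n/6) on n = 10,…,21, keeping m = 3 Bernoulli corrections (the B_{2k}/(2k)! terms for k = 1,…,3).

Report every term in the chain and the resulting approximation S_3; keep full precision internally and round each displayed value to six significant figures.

Integral: ∫_10^21 x·e^(−x/6) dx = 13.2401.
Endpoint term: (f(10) + f(21))/2 = (1.88876 + 0.634145)/2 = 1.26145.
Integral + boundary = 14.5015.
k=1: B_{2}/(2)! × [f^{(1)}(21) − f^{(1)}(10)] = 1/12 × (-0.0754935 − (-0.125917)) = 0.00420197.
Running total after k=1: 14.5057.
k=2: B_{4}/(4)! × [f^{(3)}(21) − f^{(3)}(10)] = −1/720 × (-0.000419408 − 0.00699539) = 1.02983e-05.
Running total after k=2: 14.5057.
k=3: B_{6}/(6)! × [f^{(5)}(21) − f^{(5)}(10)] = 1/30240 × (3.49507e-05 − 0.000485791) = -1.49087e-08.

S_3 ≈ 14.5057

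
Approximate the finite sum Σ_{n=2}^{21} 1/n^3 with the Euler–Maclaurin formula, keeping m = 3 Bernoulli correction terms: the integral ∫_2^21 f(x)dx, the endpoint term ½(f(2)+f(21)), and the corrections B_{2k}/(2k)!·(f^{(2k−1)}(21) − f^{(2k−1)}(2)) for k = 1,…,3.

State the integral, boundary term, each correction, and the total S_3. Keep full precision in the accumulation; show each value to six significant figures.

S_3 ≈ 0.201067

∫_2^21 1/x^3 dx evaluates to 0.123866.
Boundary: ½(f(2) + f(21)) = ½(0.125000 + 0.000107980) = 0.0625540.
Running total after boundary: 0.186420.
Correction k=1: B_{2}/2! · (f^{(1)}(21) − f^{(1)}(2)) = 1/12 · (-1.54257e-05 − (-0.187500)) = 0.0156237.
Partial sum through k=1: 0.202044.
Correction k=2: B_{4}/4! · (f^{(3)}(21) − f^{(3)}(2)) = −1/720 · (-6.99577e-07 − (-0.937500)) = -0.00130208.
Partial sum through k=2: 0.200742.
Correction k=3: B_{6}/6! · (f^{(5)}(21) − f^{(5)}(2)) = 1/30240 · (-6.66264e-08 − (-9.84375)) = 0.000325521.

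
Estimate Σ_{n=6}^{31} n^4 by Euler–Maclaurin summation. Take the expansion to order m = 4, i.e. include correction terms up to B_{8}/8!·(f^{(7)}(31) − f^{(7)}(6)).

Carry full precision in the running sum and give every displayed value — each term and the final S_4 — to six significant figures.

The integral term ∫_6^31 x^4 dx = 5.72428e+06.
½[f(6) + f(31)] = ½[1296.00 + 923521] = 462408.
Integral + boundary = 6.18668e+06.
k=1: B_{2}/(2)! × [f^{(1)}(31) − f^{(1)}(6)] = 1/12 × (119164 − 864.000) = 9858.33.
After k=1: 6.19654e+06.
k=2: B_{4}/(4)! × [f^{(3)}(31) − f^{(3)}(6)] = −1/720 × (744.000 − 144.000) = -0.833333.
After k=2: 6.19654e+06.
k=3: B_{6}/(6)! × [f^{(5)}(31) − f^{(5)}(6)] = 1/30240 × (0.00000 − 0.00000) = 0.00000.
After k=3: 6.19654e+06.
k=4: B_{8}/(8)! × [f^{(7)}(31) − f^{(7)}(6)] = −1/1209600 × (0.00000 − 0.00000) = 0.00000.

S_4 ≈ 6.19654e+06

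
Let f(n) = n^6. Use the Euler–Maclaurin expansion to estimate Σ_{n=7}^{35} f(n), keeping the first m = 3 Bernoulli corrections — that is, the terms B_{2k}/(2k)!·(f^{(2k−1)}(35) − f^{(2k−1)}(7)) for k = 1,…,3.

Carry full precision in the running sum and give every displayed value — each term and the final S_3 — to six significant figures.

∫_7^35 x^6 dx evaluates to 9.19121e+09.
Boundary: ½(f(7) + f(35)) = ½(117649 + 1.83827e+09) = 9.19192e+08.
Integral + boundary = 1.01104e+10.
Order-1 term: 1/12 · (3.15131e+08 − 100842) = 2.62525e+07.
Running total after k=1: 1.01367e+10.
Order-2 term: −1/720 · (5.14500e+06 − 41160.0) = -7088.67.
Running total after k=2: 1.01366e+10.
Order-3 term: 1/30240 · (25200.0 − 5040.00) = 0.666667.

S_3 ≈ 1.01366e+10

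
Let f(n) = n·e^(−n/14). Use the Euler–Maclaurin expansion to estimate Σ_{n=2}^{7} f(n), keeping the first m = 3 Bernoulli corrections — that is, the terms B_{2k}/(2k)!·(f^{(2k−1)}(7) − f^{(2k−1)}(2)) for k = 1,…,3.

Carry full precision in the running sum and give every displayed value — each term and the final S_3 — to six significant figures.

Integral: ∫_2^7 x·e^(−x/14) dx = 15.8606.
Boundary: ½(f(2) + f(7)) = ½(1.73376 + 4.24571) = 2.98974.
So far: 18.8504.
Order-1 term: 1/12 · (0.303265 − 0.743038) = -0.0366477.
After k=1: 18.8137.
Order-2 term: −1/720 · (0.00773636 − 0.0126367) = 6.80603e-06.
After k=2: 18.8137.
Order-3 term: 1/30240 · (7.10482e-05 − 0.000109604) = -1.27500e-09.

S_3 ≈ 18.8137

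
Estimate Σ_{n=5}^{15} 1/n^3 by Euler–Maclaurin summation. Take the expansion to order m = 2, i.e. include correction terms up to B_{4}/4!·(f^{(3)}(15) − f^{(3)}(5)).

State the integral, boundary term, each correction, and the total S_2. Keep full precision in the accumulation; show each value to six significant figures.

∫_5^15 1/x^3 dx evaluates to 0.0177778.
Endpoint term: (f(5) + f(15))/2 = (0.00800000 + 0.000296296)/2 = 0.00414815.
Running total after boundary: 0.0219259.
Order-1 term: 1/12 · (-5.92593e-05 − (-0.00480000)) = 0.000395062.
Running total after k=1: 0.0223210.
Order-2 term: −1/720 · (-5.26749e-06 − (-0.00384000)) = -5.32602e-06.

S_2 ≈ 0.0223157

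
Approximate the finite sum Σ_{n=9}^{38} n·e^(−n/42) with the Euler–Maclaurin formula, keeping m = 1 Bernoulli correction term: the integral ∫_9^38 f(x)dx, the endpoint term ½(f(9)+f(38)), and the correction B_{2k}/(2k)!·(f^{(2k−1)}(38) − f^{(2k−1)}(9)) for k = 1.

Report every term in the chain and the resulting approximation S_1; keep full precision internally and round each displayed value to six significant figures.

Integral: ∫_9^38 x·e^(−x/42) dx = 369.262.
Endpoint term: (f(9) + f(38))/2 = (7.26406 + 15.3763)/2 = 11.3202.
Running total after boundary: 380.582.
k=1: B_{2}/(2)! × [f^{(1)}(38) − f^{(1)}(9)] = 1/12 × (0.0385370 − 0.634164) = -0.0496356.

S_1 ≈ 380.532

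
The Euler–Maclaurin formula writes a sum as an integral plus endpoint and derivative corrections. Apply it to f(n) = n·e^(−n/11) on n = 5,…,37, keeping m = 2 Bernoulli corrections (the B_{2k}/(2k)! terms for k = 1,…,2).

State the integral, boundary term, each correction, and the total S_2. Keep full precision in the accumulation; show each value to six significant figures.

S_2 ≈ 95.6314

∫_5^37 x·e^(−x/11) dx evaluates to 93.4400.
Boundary: ½(f(5) + f(37)) = ½(3.17368 + 1.28054) = 2.22711.
So far: 95.6671.
Correction k=1: B_{2}/2! · (f^{(1)}(37) − f^{(1)}(5)) = 1/12 · (-0.0818035 − 0.346220) = -0.0356686.
Running total after k=1: 95.6314.
Correction k=2: B_{4}/4! · (f^{(3)}(37) − f^{(3)}(5)) = −1/720 · (-0.000104010 − 0.0133528) = 1.86901e-05.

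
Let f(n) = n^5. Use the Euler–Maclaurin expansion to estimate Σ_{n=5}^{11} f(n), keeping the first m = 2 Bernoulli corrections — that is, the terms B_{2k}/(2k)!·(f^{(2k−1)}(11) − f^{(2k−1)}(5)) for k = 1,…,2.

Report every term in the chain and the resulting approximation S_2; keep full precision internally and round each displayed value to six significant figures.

∫_5^11 x^5 dx evaluates to 292656.
½[f(5) + f(11)] = ½[3125.00 + 161051] = 82088.0.
Integral + boundary = 374744.
Order-1 term: 1/12 · (73205.0 − 3125.00) = 5840.00.
Partial sum through k=1: 380584.
Order-2 term: −1/720 · (7260.00 − 1500.00) = -8.00000.

S_2 ≈ 380576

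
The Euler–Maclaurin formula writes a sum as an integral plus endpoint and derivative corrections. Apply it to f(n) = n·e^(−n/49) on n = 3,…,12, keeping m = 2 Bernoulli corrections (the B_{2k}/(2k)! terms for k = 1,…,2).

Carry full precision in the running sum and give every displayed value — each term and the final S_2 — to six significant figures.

S_2 ≈ 63.0202

Integral: ∫_3^12 x·e^(−x/49) dx = 56.9369.
Boundary: ½(f(3) + f(12)) = ½(2.82184 + 9.39341) = 6.10762.
So far: 63.0445.
Order-1 term: 1/12 · (0.591082 − 0.883024) = -0.0243285.
Partial sum through k=1: 63.0202.
Order-2 term: −1/720 · (0.000898230 − 0.00115129) = 3.51472e-07.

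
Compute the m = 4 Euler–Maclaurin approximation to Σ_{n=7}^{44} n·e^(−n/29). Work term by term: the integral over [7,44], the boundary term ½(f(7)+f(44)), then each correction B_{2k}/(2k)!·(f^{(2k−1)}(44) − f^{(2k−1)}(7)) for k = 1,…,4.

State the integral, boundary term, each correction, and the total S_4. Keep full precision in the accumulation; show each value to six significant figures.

Integral: ∫_7^44 x·e^(−x/29) dx = 355.815.
½[f(7) + f(44)] = ½[5.49881 + 9.64991] = 7.57436.
So far: 363.390.
Correction k=1: B_{2}/2! · (f^{(1)}(44) − f^{(1)}(7)) = 1/12 · (-0.113439 − 0.595930) = -0.0591141.
After k=1: 363.331.
Correction k=2: B_{4}/4! · (f^{(3)}(44) − f^{(3)}(7)) = −1/720 · (0.000386674 − 0.00257671) = 3.04172e-06.
After k=2: 363.331.
Correction k=3: B_{6}/6! · (f^{(5)}(44) − f^{(5)}(7)) = 1/30240 · (1.07995e-06 − 5.28518e-06) = -1.39062e-10.
After k=3: 363.331.
Correction k=4: B_{8}/8! · (f^{(7)}(44) − f^{(7)}(7)) = −1/1209600 · (2.02154e-09 − 8.92566e-09) = 5.70777e-15.

S_4 ≈ 363.331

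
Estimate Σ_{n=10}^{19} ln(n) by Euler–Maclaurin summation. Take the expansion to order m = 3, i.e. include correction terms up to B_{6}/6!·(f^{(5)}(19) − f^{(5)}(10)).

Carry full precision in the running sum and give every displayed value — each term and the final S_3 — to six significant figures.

S_3 ≈ 26.5381

The integral term ∫_10^19 ln(x) dx = 23.9185.
Boundary: ½(f(10) + f(19)) = ½(2.30259 + 2.94444) = 2.62351.
Running total after boundary: 26.5420.
Order-1 term: 1/12 · (0.0526316 − 0.100000) = -0.00394737.
Partial sum through k=1: 26.5381.
Order-2 term: −1/720 · (0.000291588 − 0.00200000) = 2.37279e-06.
Partial sum through k=2: 26.5381.
Order-3 term: 1/30240 · (9.69267e-06 − 0.000240000) = -7.61598e-09.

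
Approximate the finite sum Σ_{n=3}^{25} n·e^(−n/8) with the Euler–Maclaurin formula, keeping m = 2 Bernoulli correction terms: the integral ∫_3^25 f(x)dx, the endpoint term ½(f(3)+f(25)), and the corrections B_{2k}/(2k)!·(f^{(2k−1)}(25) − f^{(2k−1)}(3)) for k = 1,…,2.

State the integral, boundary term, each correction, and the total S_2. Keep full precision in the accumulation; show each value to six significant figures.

The integral term ∫_3^25 x·e^(−x/8) dx = 48.8821.
½[f(3) + f(25)] = ½[2.06187 + 1.09842] = 1.58015.
So far: 50.4623.
Correction k=1: B_{2}/2! · (f^{(1)}(25) − f^{(1)}(3)) = 1/12 · (-0.0933660 − 0.429556) = -0.0435768.
Running total after k=1: 50.4187.
Correction k=2: B_{4}/4! · (f^{(3)}(25) − f^{(3)}(3)) = −1/720 · (-8.58143e-05 − 0.0281896) = 3.92714e-05.

S_2 ≈ 50.4187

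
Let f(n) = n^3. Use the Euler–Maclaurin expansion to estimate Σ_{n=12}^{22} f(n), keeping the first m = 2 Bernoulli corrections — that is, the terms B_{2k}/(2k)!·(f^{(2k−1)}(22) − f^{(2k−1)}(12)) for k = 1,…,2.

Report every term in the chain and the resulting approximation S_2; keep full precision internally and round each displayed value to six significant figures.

Integral: ∫_12^22 x^3 dx = 53380.0.
Endpoint term: (f(12) + f(22))/2 = (1728.00 + 10648.0)/2 = 6188.00.
Running total after boundary: 59568.0.
Correction k=1: B_{2}/2! · (f^{(1)}(22) − f^{(1)}(12)) = 1/12 · (1452.00 − 432.000) = 85.0000.
After k=1: 59653.0.
Correction k=2: B_{4}/4! · (f^{(3)}(22) − f^{(3)}(12)) = −1/720 · (6.00000 − 6.00000) = 0.00000.

S_2 ≈ 59653.0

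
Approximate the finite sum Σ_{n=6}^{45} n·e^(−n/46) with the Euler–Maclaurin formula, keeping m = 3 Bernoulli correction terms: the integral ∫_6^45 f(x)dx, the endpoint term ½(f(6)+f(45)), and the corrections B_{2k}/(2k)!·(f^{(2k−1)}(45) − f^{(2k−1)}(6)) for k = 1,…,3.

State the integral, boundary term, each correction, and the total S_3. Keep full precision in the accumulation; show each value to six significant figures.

S_3 ≈ 536.734

Integral: ∫_6^45 x·e^(−x/46) dx = 525.704.
½[f(6) + f(45)] = ½[5.26628 + 16.9184] = 11.0923.
So far: 536.797.
Order-1 term: 1/12 · (0.00817314 − 0.763229) = -0.0629213.
After k=1: 536.734.
Order-2 term: −1/720 · (0.000359216 − 0.00119029) = 1.15427e-06.
After k=2: 536.734.
Order-3 term: 1/30240 · (3.37699e-07 − 9.54579e-07) = -2.03995e-11.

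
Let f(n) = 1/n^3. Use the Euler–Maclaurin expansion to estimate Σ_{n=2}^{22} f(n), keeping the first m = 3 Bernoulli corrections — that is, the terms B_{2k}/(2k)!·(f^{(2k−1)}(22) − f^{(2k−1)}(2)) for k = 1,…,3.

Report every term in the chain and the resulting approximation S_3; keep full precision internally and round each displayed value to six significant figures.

∫_2^22 1/x^3 dx evaluates to 0.123967.
½[f(2) + f(22)] = ½[0.125000 + 9.39144e-05] = 0.0625470.
Integral + boundary = 0.186514.
k=1: B_{2}/(2)! × [f^{(1)}(22) − f^{(1)}(2)] = 1/12 × (-1.28065e-05 − (-0.187500)) = 0.0156239.
Partial sum through k=1: 0.202138.
k=2: B_{4}/(4)! × [f^{(3)}(22) − f^{(3)}(2)] = −1/720 × (-5.29194e-07 − (-0.937500)) = -0.00130208.
Partial sum through k=2: 0.200836.
k=3: B_{6}/(6)! × [f^{(5)}(22) − f^{(5)}(2)] = 1/30240 × (-4.59218e-08 − (-9.84375)) = 0.000325521.

S_3 ≈ 0.201161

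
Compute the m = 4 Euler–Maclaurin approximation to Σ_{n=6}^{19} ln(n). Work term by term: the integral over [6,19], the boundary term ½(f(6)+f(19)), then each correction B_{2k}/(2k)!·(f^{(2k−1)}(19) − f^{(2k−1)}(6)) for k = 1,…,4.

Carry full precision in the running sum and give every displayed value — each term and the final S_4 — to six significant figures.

Integral: ∫_6^19 ln(x) dx = 32.1938.
Endpoint term: (f(6) + f(19))/2 = (1.79176 + 2.94444)/2 = 2.36810.
So far: 34.5619.
Correction k=1: B_{2}/2! · (f^{(1)}(19) − f^{(1)}(6)) = 1/12 · (0.0526316 − 0.166667) = -0.00950292.
Partial sum through k=1: 34.5524.
Correction k=2: B_{4}/4! · (f^{(3)}(19) − f^{(3)}(6)) = −1/720 · (0.000291588 − 0.00925926) = 1.24551e-05.
Partial sum through k=2: 34.5524.
Correction k=3: B_{6}/6! · (f^{(5)}(19) − f^{(5)}(6)) = 1/30240 · (9.69267e-06 − 0.00308642) = -1.01744e-07.
Partial sum through k=3: 34.5524.
Correction k=4: B_{8}/8! · (f^{(7)}(19) − f^{(7)}(6)) = −1/1209600 · (8.05485e-07 − 0.00257202) = 2.12567e-09.

S_4 ≈ 34.5524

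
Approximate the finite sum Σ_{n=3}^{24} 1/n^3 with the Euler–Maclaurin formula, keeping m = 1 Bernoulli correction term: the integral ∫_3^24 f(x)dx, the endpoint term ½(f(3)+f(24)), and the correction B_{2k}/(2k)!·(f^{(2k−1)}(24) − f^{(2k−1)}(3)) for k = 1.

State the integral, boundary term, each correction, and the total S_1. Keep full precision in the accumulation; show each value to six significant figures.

The integral term ∫_3^24 1/x^3 dx = 0.0546875.
Boundary: ½(f(3) + f(24)) = ½(0.0370370 + 7.23380e-05) = 0.0185547.
Running total after boundary: 0.0732422.
Correction k=1: B_{2}/2! · (f^{(1)}(24) − f^{(1)}(3)) = 1/12 · (-9.04225e-06 − (-0.0370370)) = 0.00308567.

S_1 ≈ 0.0763279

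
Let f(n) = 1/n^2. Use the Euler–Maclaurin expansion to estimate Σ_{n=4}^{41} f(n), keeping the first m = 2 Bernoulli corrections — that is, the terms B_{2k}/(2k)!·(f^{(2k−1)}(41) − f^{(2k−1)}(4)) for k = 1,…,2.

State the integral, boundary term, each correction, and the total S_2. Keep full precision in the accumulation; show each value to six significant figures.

S_2 ≈ 0.259726

∫_4^41 1/x^2 dx evaluates to 0.225610.
Boundary: ½(f(4) + f(41)) = ½(0.0625000 + 0.000594884) = 0.0315474.
So far: 0.257157.
Order-1 term: 1/12 · (-2.90187e-05 − (-0.0312500)) = 0.00260175.
After k=1: 0.259759.
Order-2 term: −1/720 · (-2.07153e-07 − (-0.0234375)) = -3.25518e-05.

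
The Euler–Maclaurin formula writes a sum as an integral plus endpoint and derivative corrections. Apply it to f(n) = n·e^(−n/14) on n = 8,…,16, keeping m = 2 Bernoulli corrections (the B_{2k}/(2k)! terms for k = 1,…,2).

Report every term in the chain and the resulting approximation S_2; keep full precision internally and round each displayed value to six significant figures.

S_2 ≈ 44.7786

∫_8^16 x·e^(−x/14) dx evaluates to 39.9924.
Endpoint term: (f(8) + f(16))/2 = (4.51774 + 5.10250)/2 = 4.81012.
Running total after boundary: 44.8026.
Order-1 term: 1/12 · (-0.0455581 − 0.242022) = -0.0239650.
After k=1: 44.7786.
Order-2 term: −1/720 · (0.00302171 − 0.00699724) = 5.52157e-06.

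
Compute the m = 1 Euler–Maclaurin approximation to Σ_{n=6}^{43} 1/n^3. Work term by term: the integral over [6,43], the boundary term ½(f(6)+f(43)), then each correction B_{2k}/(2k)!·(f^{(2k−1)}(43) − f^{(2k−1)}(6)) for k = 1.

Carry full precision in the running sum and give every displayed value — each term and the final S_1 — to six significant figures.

S_1 ≈ 0.0161324

Integral: ∫_6^43 1/x^3 dx = 0.0136185.
Boundary: ½(f(6) + f(43)) = ½(0.00462963 + 1.25775e-05) = 0.00232110.
Integral + boundary = 0.0159396.
k=1: B_{2}/(2)! × [f^{(1)}(43) − f^{(1)}(6)] = 1/12 × (-8.77501e-07 − (-0.00231481)) = 0.000192828.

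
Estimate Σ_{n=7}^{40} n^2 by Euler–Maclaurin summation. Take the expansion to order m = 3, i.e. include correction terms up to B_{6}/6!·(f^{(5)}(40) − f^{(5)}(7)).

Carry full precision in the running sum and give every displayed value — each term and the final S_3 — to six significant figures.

∫_7^40 x^2 dx evaluates to 21219.0.
½[f(7) + f(40)] = ½[49.0000 + 1600.00] = 824.500.
Integral + boundary = 22043.5.
Correction k=1: B_{2}/2! · (f^{(1)}(40) − f^{(1)}(7)) = 1/12 · (80.0000 − 14.0000) = 5.50000.
After k=1: 22049.0.
Correction k=2: B_{4}/4! · (f^{(3)}(40) − f^{(3)}(7)) = −1/720 · (0.00000 − 0.00000) = 0.00000.
After k=2: 22049.0.
Correction k=3: B_{6}/6! · (f^{(5)}(40) − f^{(5)}(7)) = 1/30240 · (0.00000 − 0.00000) = 0.00000.

S_3 ≈ 22049.0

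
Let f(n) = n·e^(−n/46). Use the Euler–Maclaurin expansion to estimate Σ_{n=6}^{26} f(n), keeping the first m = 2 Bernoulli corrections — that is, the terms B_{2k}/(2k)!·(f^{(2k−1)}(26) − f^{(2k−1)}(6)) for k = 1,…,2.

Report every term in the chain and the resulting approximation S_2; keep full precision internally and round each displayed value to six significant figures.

S_2 ≈ 227.469

The integral term ∫_6^26 x·e^(−x/46) dx = 217.492.
Endpoint term: (f(6) + f(26))/2 = (5.26628 + 14.7742)/2 = 10.0202.
So far: 227.512.
Order-1 term: 1/12 · (0.247059 − 0.763229) = -0.0430142.
Partial sum through k=1: 227.469.
Order-2 term: −1/720 · (0.000653843 − 0.00119029) = 7.45067e-07.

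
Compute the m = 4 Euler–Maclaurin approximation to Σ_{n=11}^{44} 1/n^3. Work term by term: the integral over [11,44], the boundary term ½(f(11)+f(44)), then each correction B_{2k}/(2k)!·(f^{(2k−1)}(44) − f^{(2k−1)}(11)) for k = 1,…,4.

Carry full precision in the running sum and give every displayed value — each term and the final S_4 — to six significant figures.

Integral: ∫_11^44 1/x^3 dx = 0.00387397.
½[f(11) + f(44)] = ½[0.000751315 + 1.17393e-05] = 0.000381527.
Integral + boundary = 0.00425549.
Correction k=1: B_{2}/2! · (f^{(1)}(44) − f^{(1)}(11)) = 1/12 · (-8.00406e-07 − (-0.000204904)) = 1.70086e-05.
After k=1: 0.00427250.
Correction k=2: B_{4}/4! · (f^{(3)}(44) − f^{(3)}(11)) = −1/720 · (-8.26866e-09 − (-3.38684e-05)) = -4.70280e-08.
After k=2: 0.00427246.
Correction k=3: B_{6}/6! · (f^{(5)}(44) − f^{(5)}(11)) = 1/30240 · (-1.79382e-10 − (-1.17560e-05)) = 3.88750e-10.
After k=3: 0.00427246.
Correction k=4: B_{8}/8! · (f^{(7)}(44) − f^{(7)}(11)) = −1/1209600 · (-6.67124e-12 − (-6.99530e-06)) = -5.78314e-12.

S_4 ≈ 0.00427246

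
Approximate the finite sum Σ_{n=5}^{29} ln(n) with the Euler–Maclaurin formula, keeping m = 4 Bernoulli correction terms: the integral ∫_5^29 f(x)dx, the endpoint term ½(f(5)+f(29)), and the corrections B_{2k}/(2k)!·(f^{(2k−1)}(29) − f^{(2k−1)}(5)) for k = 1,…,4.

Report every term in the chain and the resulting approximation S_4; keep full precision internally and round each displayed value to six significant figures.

S_4 ≈ 68.0790

Integral: ∫_5^29 ln(x) dx = 65.6044.
Boundary: ½(f(5) + f(29)) = ½(1.60944 + 3.36730) = 2.48837.
So far: 68.0928.
Correction k=1: B_{2}/2! · (f^{(1)}(29) − f^{(1)}(5)) = 1/12 · (0.0344828 − 0.200000) = -0.0137931.
Partial sum through k=1: 68.0790.
Correction k=2: B_{4}/4! · (f^{(3)}(29) − f^{(3)}(5)) = −1/720 · (8.20042e-05 − 0.0160000) = 2.21083e-05.
Partial sum through k=2: 68.0790.
Correction k=3: B_{6}/6! · (f^{(5)}(29) − f^{(5)}(5)) = 1/30240 · (1.17010e-06 − 0.00768000) = -2.53930e-07.
Partial sum through k=3: 68.0790.
Correction k=4: B_{8}/8! · (f^{(7)}(29) − f^{(7)}(5)) = −1/1209600 · (4.17394e-08 − 0.00921600) = 7.61901e-09.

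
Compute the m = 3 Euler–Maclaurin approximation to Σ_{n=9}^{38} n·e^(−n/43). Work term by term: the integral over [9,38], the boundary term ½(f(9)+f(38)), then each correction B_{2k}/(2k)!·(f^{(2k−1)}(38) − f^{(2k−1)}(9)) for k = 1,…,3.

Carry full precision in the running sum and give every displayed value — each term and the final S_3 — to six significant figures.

The integral term ∫_9^38 x·e^(−x/43) dx = 374.408.
½[f(9) + f(38)] = ½[7.30035 + 15.7032] = 11.5018.
Integral + boundary = 385.910.
k=1: B_{2}/(2)! × [f^{(1)}(38) − f^{(1)}(9)] = 1/12 × (0.0480514 − 0.641374) = -0.0494436.
Partial sum through k=1: 385.860.
k=2: B_{4}/(4)! × [f^{(3)}(38) − f^{(3)}(9)] = −1/720 × (0.000472978 − 0.00122427) = 1.04346e-06.
Partial sum through k=2: 385.860.
k=3: B_{6}/(6)! × [f^{(5)}(38) − f^{(5)}(9)] = 1/30240 × (4.97549e-07 − 1.13665e-06) = -2.11342e-11.

S_3 ≈ 385.860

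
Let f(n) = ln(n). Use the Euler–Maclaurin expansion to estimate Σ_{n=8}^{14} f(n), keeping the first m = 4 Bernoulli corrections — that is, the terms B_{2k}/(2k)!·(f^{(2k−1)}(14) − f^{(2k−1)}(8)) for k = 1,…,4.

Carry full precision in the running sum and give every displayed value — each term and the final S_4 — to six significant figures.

S_4 ≈ 16.6661

∫_8^14 ln(x) dx evaluates to 14.3113.
Endpoint term: (f(8) + f(14))/2 = (2.07944 + 2.63906)/2 = 2.35925.
Integral + boundary = 16.6705.
k=1: B_{2}/(2)! × [f^{(1)}(14) − f^{(1)}(8)] = 1/12 × (0.0714286 − 0.125000) = -0.00446429.
Running total after k=1: 16.6661.
k=2: B_{4}/(4)! × [f^{(3)}(14) − f^{(3)}(8)] = −1/720 × (0.000728863 − 0.00390625) = 4.41304e-06.
Running total after k=2: 16.6661.
k=3: B_{6}/(6)! × [f^{(5)}(14) − f^{(5)}(8)] = 1/30240 × (4.46243e-05 − 0.000732422) = -2.27446e-08.
Running total after k=3: 16.6661.
k=4: B_{8}/(8)! × [f^{(7)}(14) − f^{(7)}(8)] = −1/1209600 × (6.83024e-06 − 0.000343323) = 2.78185e-10.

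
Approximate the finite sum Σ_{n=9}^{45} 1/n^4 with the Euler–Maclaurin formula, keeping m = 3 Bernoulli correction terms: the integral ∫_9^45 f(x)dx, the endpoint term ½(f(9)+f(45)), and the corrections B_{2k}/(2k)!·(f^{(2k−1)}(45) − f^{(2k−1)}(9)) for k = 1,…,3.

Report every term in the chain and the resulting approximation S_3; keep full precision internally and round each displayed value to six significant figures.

Integral: ∫_9^45 1/x^4 dx = 0.000453589.
Endpoint term: (f(9) + f(45))/2 = (0.000152416 + 2.43865e-07)/2 = 7.63298e-05.
Integral + boundary = 0.000529919.
Order-1 term: 1/12 · (-2.16769e-08 − (-6.77404e-05)) = 5.64322e-06.
After k=1: 0.000535562.
Order-2 term: −1/720 · (-3.21139e-10 − (-2.50890e-05)) = -3.48454e-08.
After k=2: 0.000535528.
Order-3 term: 1/30240 · (-8.88089e-12 − (-1.73455e-05)) = 5.73594e-10.

S_3 ≈ 0.000535528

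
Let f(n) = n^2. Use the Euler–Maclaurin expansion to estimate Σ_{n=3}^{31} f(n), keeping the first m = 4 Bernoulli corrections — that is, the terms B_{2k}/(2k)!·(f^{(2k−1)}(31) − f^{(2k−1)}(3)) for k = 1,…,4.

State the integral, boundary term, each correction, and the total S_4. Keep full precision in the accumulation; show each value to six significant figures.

∫_3^31 x^2 dx evaluates to 9921.33.
Boundary: ½(f(3) + f(31)) = ½(9.00000 + 961.000) = 485.000.
Integral + boundary = 10406.3.
k=1: B_{2}/(2)! × [f^{(1)}(31) − f^{(1)}(3)] = 1/12 × (62.0000 − 6.00000) = 4.66667.
Partial sum through k=1: 10411.0.
k=2: B_{4}/(4)! × [f^{(3)}(31) − f^{(3)}(3)] = −1/720 × (0.00000 − 0.00000) = 0.00000.
Partial sum through k=2: 10411.0.
k=3: B_{6}/(6)! × [f^{(5)}(31) − f^{(5)}(3)] = 1/30240 × (0.00000 − 0.00000) = 0.00000.
Partial sum through k=3: 10411.0.
k=4: B_{8}/(8)! × [f^{(7)}(31) − f^{(7)}(3)] = −1/1209600 × (0.00000 − 0.00000) = 0.00000.

S_4 ≈ 10411.0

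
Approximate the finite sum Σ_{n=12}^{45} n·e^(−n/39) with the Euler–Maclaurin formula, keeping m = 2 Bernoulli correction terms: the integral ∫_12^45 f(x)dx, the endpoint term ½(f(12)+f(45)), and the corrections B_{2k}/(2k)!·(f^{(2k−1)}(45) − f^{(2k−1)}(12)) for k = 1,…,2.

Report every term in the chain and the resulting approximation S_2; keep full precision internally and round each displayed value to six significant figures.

S_2 ≈ 440.338

Integral: ∫_12^45 x·e^(−x/39) dx = 428.876.
Boundary: ½(f(12) + f(45)) = ½(8.82170 + 14.1940) = 11.5078.
So far: 440.384.
Order-1 term: 1/12 · (-0.0485263 − 0.508944) = -0.0464559.
Running total after k=1: 440.338.
Order-2 term: −1/720 · (0.000382851 − 0.00130127) = 1.27558e-06.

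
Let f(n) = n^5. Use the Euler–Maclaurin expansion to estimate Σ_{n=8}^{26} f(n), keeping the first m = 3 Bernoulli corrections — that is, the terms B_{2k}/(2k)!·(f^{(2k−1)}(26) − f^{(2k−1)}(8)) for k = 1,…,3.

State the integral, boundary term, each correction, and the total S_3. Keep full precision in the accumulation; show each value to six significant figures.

S_3 ≈ 5.75880e+07

The integral term ∫_8^26 x^5 dx = 5.14423e+07.
Endpoint term: (f(8) + f(26))/2 = (32768.0 + 1.18814e+07)/2 = 5.95707e+06.
So far: 5.73993e+07.
Order-1 term: 1/12 · (2.28488e+06 − 20480.0) = 188700.
Partial sum through k=1: 5.75880e+07.
Order-2 term: −1/720 · (40560.0 − 3840.00) = -51.0000.
Partial sum through k=2: 5.75880e+07.
Order-3 term: 1/30240 · (120.000 − 120.000) = 0.00000.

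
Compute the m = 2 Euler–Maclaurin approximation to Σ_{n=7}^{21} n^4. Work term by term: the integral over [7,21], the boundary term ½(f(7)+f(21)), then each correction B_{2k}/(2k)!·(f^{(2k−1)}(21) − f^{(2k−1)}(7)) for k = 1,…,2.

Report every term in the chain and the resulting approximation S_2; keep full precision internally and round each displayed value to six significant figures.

The integral term ∫_7^21 x^4 dx = 813459.
Boundary: ½(f(7) + f(21)) = ½(2401.00 + 194481) = 98441.0.
So far: 911900.
k=1: B_{2}/(2)! × [f^{(1)}(21) − f^{(1)}(7)] = 1/12 × (37044.0 − 1372.00) = 2972.67.
Partial sum through k=1: 914872.
k=2: B_{4}/(4)! × [f^{(3)}(21) − f^{(3)}(7)] = −1/720 × (504.000 − 168.000) = -0.466667.

S_2 ≈ 914872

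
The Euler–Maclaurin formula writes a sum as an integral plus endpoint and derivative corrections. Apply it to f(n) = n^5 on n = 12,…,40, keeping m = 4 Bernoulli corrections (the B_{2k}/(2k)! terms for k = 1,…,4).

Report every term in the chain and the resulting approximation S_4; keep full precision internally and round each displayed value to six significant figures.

S_4 ≈ 7.34551e+08

Integral: ∫_12^40 x^5 dx = 6.82169e+08.
½[f(12) + f(40)] = ½[248832 + 1.02400e+08] = 5.13244e+07.
Integral + boundary = 7.33493e+08.
Correction k=1: B_{2}/2! · (f^{(1)}(40) − f^{(1)}(12)) = 1/12 · (1.28000e+07 − 103680) = 1.05803e+06.
After k=1: 7.34551e+08.
Correction k=2: B_{4}/4! · (f^{(3)}(40) − f^{(3)}(12)) = −1/720 · (96000.0 − 8640.00) = -121.333.
After k=2: 7.34551e+08.
Correction k=3: B_{6}/6! · (f^{(5)}(40) − f^{(5)}(12)) = 1/30240 · (120.000 − 120.000) = 0.00000.
After k=3: 7.34551e+08.
Correction k=4: B_{8}/8! · (f^{(7)}(40) − f^{(7)}(12)) = −1/1209600 · (0.00000 − 0.00000) = 0.00000.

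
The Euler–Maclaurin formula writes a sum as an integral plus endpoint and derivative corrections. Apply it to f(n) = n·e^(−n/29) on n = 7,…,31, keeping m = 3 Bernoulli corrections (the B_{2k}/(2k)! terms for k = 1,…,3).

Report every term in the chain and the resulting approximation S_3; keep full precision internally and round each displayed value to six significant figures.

S_3 ≈ 230.675

Integral: ∫_7^31 x·e^(−x/29) dx = 222.655.
½[f(7) + f(31)] = ½[5.49881 + 10.6443] = 8.07154.
Integral + boundary = 230.727.
Order-1 term: 1/12 · (-0.0236802 − 0.595930) = -0.0516342.
Running total after k=1: 230.675.
Order-2 term: −1/720 · (0.000788403 − 0.00257671) = 2.48377e-06.
Running total after k=2: 230.675.
Order-3 term: 1/30240 · (1.90840e-06 − 5.28518e-06) = -1.11666e-10.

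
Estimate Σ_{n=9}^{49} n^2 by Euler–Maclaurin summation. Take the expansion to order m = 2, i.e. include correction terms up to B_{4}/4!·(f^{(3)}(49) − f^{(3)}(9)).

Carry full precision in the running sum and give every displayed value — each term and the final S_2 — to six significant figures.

∫_9^49 x^2 dx evaluates to 38973.3.
Endpoint term: (f(9) + f(49))/2 = (81.0000 + 2401.00)/2 = 1241.00.
Running total after boundary: 40214.3.
k=1: B_{2}/(2)! × [f^{(1)}(49) − f^{(1)}(9)] = 1/12 × (98.0000 − 18.0000) = 6.66667.
After k=1: 40221.0.
k=2: B_{4}/(4)! × [f^{(3)}(49) − f^{(3)}(9)] = −1/720 × (0.00000 − 0.00000) = 0.00000.

S_2 ≈ 40221.0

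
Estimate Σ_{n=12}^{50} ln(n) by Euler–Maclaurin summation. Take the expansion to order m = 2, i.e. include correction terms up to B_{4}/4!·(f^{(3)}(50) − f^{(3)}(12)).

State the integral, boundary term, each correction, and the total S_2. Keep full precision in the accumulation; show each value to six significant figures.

Integral: ∫_12^50 ln(x) dx = 127.782.
½[f(12) + f(50)] = ½[2.48491 + 3.91202] = 3.19846.
Running total after boundary: 130.981.
k=1: B_{2}/(2)! × [f^{(1)}(50) − f^{(1)}(12)] = 1/12 × (0.0200000 − 0.0833333) = -0.00527778.
Partial sum through k=1: 130.975.
k=2: B_{4}/(4)! × [f^{(3)}(50) − f^{(3)}(12)] = −1/720 × (1.60000e-05 − 0.00115741) = 1.58529e-06.

S_2 ≈ 130.975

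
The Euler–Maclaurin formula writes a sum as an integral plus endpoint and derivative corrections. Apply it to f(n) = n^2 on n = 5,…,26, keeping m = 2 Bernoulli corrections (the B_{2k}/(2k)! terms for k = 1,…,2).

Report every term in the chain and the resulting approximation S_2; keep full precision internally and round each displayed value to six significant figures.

Integral: ∫_5^26 x^2 dx = 5817.00.
Boundary: ½(f(5) + f(26)) = ½(25.0000 + 676.000) = 350.500.
So far: 6167.50.
k=1: B_{2}/(2)! × [f^{(1)}(26) − f^{(1)}(5)] = 1/12 × (52.0000 − 10.0000) = 3.50000.
Partial sum through k=1: 6171.00.
k=2: B_{4}/(4)! × [f^{(3)}(26) − f^{(3)}(5)] = −1/720 × (0.00000 − 0.00000) = 0.00000.

S_2 ≈ 6171.00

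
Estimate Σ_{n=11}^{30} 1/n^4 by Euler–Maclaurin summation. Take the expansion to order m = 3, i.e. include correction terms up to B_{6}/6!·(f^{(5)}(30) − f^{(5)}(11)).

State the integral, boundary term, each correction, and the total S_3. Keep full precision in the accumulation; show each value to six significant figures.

∫_11^30 1/x^4 dx evaluates to 0.000238093.
Endpoint term: (f(11) + f(30))/2 = (6.83013e-05 + 1.23457e-06)/2 = 3.47680e-05.
So far: 0.000272861.
Order-1 term: 1/12 · (-1.64609e-07 − (-2.48369e-05)) = 2.05602e-06.
After k=1: 0.000274917.
Order-2 term: −1/720 · (-5.48697e-09 − (-6.15790e-06)) = -8.54501e-09.
After k=2: 0.000274908.
Order-3 term: 1/30240 · (-3.41411e-10 − (-2.84994e-06)) = 9.42326e-11.

S_3 ≈ 0.000274908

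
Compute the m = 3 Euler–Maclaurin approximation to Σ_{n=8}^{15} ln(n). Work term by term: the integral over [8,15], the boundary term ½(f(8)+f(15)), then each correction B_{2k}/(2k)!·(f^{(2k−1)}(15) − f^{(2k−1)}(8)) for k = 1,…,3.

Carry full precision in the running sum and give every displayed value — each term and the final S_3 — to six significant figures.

∫_8^15 ln(x) dx evaluates to 16.9852.
Endpoint term: (f(8) + f(15))/2 = (2.07944 + 2.70805)/2 = 2.39375.
So far: 19.3790.
k=1: B_{2}/(2)! × [f^{(1)}(15) − f^{(1)}(8)] = 1/12 × (0.0666667 − 0.125000) = -0.00486111.
Running total after k=1: 19.3741.
k=2: B_{4}/(4)! × [f^{(3)}(15) − f^{(3)}(8)] = −1/720 × (0.000592593 − 0.00390625) = 4.60230e-06.
Running total after k=2: 19.3741.
k=3: B_{6}/(6)! × [f^{(5)}(15) − f^{(5)}(8)] = 1/30240 × (3.16049e-05 − 0.000732422) = -2.31752e-08.

S_3 ≈ 19.3741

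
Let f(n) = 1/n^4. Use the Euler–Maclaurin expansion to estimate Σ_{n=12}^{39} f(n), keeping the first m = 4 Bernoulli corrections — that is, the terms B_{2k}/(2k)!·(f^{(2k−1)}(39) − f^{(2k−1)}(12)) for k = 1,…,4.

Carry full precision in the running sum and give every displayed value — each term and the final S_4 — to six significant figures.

∫_12^39 1/x^4 dx evaluates to 0.000187282.
Endpoint term: (f(12) + f(39))/2 = (4.82253e-05 + 4.32257e-07)/2 = 2.43288e-05.
So far: 0.000211611.
Correction k=1: B_{2}/2! · (f^{(1)}(39) − f^{(1)}(12)) = 1/12 · (-4.43340e-08 − (-1.60751e-05)) = 1.33590e-06.
Running total after k=1: 0.000212947.
Correction k=2: B_{4}/4! · (f^{(3)}(39) − f^{(3)}(12)) = −1/720 · (-8.74438e-10 − (-3.34898e-06)) = -4.65015e-09.
Running total after k=2: 0.000212942.
Correction k=3: B_{6}/6! · (f^{(5)}(39) − f^{(5)}(12)) = 1/30240 · (-3.21950e-11 − (-1.30238e-06)) = 4.30671e-11.
Running total after k=3: 0.000212942.
Correction k=4: B_{8}/8! · (f^{(7)}(39) − f^{(7)}(12)) = −1/1209600 · (-1.90503e-12 − (-8.13988e-07)) = -6.72938e-13.

S_4 ≈ 0.000212942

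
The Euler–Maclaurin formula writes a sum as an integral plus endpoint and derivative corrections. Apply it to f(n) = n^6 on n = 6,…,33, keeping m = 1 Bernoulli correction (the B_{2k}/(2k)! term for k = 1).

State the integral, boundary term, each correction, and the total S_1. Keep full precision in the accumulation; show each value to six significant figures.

S_1 ≈ 6.75363e+09

∫_6^33 x^6 dx evaluates to 6.08831e+09.
Boundary: ½(f(6) + f(33)) = ½(46656.0 + 1.29147e+09) = 6.45757e+08.
So far: 6.73407e+09.
Correction k=1: B_{2}/2! · (f^{(1)}(33) − f^{(1)}(6)) = 1/12 · (2.34812e+08 − 46656.0) = 1.95638e+07.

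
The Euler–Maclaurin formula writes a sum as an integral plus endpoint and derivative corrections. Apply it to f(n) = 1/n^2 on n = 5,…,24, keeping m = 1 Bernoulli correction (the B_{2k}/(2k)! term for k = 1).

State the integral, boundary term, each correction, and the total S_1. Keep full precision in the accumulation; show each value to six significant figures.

S_1 ≈ 0.180523

∫_5^24 1/x^2 dx evaluates to 0.158333.
½[f(5) + f(24)] = ½[0.0400000 + 0.00173611] = 0.0208681.
Integral + boundary = 0.179201.
Order-1 term: 1/12 · (-0.000144676 − (-0.0160000)) = 0.00132128.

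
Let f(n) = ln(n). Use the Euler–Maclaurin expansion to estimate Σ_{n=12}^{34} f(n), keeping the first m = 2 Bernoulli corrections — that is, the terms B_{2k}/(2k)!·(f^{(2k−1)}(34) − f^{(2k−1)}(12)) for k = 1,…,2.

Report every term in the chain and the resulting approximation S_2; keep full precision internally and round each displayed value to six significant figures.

S_2 ≈ 71.0785

∫_12^34 ln(x) dx evaluates to 68.0774.
Endpoint term: (f(12) + f(34))/2 = (2.48491 + 3.52636)/2 = 3.00563.
So far: 71.0830.
Correction k=1: B_{2}/2! · (f^{(1)}(34) − f^{(1)}(12)) = 1/12 · (0.0294118 − 0.0833333) = -0.00449346.
Partial sum through k=1: 71.0785.
Correction k=2: B_{4}/4! · (f^{(3)}(34) − f^{(3)}(12)) = −1/720 · (5.08854e-05 − 0.00115741) = 1.53684e-06.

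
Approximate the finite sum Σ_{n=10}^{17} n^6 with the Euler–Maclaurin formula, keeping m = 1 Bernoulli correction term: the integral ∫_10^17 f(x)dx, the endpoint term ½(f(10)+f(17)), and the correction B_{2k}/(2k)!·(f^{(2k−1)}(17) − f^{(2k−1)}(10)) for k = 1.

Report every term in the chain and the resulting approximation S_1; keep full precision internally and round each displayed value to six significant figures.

S_1 ≈ 7.04200e+07

Integral: ∫_10^17 x^6 dx = 5.71912e+07.
Endpoint term: (f(10) + f(17))/2 = (1.00000e+06 + 2.41376e+07)/2 = 1.25688e+07.
Running total after boundary: 6.97600e+07.
Order-1 term: 1/12 · (8.51914e+06 − 600000) = 659928.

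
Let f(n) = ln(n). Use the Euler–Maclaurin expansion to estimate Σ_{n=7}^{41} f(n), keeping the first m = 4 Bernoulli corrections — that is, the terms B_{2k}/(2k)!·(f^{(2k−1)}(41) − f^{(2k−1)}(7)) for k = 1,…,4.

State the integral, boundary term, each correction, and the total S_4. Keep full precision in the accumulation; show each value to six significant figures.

S_4 ≈ 107.455

The integral term ∫_7^41 ln(x) dx = 104.635.
Boundary: ½(f(7) + f(41)) = ½(1.94591 + 3.71357) = 2.82974.
Running total after boundary: 107.465.
Order-1 term: 1/12 · (0.0243902 − 0.142857) = -0.00987224.
Running total after k=1: 107.455.
Order-2 term: −1/720 · (2.90187e-05 − 0.00583090) = 8.05817e-06.
Running total after k=2: 107.455.
Order-3 term: 1/30240 · (2.07153e-07 − 0.00142798) = -4.72146e-08.
Running total after k=3: 107.455.
Order-4 term: −1/1209600 · (3.69697e-09 − 0.000874271) = 7.22774e-10.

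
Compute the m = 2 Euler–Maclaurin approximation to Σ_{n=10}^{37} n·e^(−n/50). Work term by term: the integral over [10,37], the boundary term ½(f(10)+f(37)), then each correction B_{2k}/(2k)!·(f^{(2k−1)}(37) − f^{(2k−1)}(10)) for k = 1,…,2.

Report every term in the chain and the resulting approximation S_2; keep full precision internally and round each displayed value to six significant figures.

S_2 ≈ 393.623

Integral: ∫_10^37 x·e^(−x/50) dx = 380.747.
Endpoint term: (f(10) + f(37))/2 = (8.18731 + 17.6532)/2 = 12.9203.
Running total after boundary: 393.667.
k=1: B_{2}/(2)! × [f^{(1)}(37) − f^{(1)}(10)] = 1/12 × (0.124050 − 0.654985) = -0.0442446.
After k=1: 393.623.
k=2: B_{4}/(4)! × [f^{(3)}(37) − f^{(3)}(10)] = −1/720 × (0.000431311 − 0.000916978) = 6.74538e-07.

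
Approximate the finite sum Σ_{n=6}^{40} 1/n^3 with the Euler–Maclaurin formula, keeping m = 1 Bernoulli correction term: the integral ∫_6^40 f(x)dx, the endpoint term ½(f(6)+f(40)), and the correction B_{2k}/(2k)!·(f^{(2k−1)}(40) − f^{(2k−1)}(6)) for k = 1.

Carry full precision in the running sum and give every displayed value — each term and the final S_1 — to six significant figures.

S_1 ≈ 0.0160918

Integral: ∫_6^40 1/x^3 dx = 0.0135764.
½[f(6) + f(40)] = ½[0.00462963 + 1.56250e-05] = 0.00232263.
So far: 0.0158990.
Order-1 term: 1/12 · (-1.17187e-06 − (-0.00231481)) = 0.000192804.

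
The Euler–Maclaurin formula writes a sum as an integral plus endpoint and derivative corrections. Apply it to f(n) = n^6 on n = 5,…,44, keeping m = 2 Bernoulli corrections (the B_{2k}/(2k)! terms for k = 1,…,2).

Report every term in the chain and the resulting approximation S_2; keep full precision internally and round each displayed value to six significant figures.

S_2 ≈ 4.93217e+10

∫_5^44 x^6 dx evaluates to 4.56111e+10.
Boundary: ½(f(5) + f(44)) = ½(15625.0 + 7.25631e+09) = 3.62816e+09.
Running total after boundary: 4.92393e+10.
Order-1 term: 1/12 · (9.89497e+08 − 18750.0) = 8.24565e+07.
After k=1: 4.93217e+10.
Order-2 term: −1/720 · (1.02221e+07 − 15000.0) = -14176.5.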